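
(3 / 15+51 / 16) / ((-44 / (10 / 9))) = -271 / 3168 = -0.09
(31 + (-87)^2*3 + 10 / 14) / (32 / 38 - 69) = -3024249 / 9065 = -333.62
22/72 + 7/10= 181/180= 1.01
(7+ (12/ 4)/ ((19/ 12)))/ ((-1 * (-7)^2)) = -169/ 931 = -0.18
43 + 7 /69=43.10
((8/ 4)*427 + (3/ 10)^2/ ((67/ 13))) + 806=1660.02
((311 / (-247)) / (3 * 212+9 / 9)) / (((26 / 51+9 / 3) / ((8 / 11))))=-126888 / 309800491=-0.00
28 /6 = 14 /3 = 4.67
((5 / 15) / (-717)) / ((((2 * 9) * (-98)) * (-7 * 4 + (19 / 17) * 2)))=-17 / 1661931432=-0.00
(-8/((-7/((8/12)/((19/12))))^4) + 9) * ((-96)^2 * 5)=129764677063680/312900721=414715.17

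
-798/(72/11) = -1463/12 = -121.92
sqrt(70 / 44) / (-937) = -sqrt(770) / 20614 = -0.00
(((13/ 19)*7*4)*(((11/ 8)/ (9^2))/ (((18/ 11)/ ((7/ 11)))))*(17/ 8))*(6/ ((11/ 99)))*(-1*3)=-119119/ 2736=-43.54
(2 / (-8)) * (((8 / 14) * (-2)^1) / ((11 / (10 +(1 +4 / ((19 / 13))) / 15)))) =5842 / 21945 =0.27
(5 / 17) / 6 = 5 / 102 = 0.05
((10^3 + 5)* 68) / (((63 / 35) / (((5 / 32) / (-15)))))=-28475 / 72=-395.49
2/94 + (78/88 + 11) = 24625/2068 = 11.91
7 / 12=0.58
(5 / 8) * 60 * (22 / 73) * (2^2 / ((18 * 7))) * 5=2750 / 1533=1.79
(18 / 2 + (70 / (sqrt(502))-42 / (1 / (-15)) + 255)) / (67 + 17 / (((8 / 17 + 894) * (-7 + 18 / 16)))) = 12506935 * sqrt(502) / 6009113441 + 319462854 / 23940691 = 13.39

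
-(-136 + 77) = 59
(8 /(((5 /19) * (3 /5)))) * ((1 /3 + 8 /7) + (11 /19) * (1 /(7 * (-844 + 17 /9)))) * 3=3246352 /14469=224.37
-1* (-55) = 55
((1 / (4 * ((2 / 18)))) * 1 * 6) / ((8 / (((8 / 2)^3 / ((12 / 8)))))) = 72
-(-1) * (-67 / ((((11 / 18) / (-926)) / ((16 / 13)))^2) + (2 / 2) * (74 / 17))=-81008513849590 / 347633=-233028837.45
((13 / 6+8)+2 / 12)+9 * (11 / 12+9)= 1195 / 12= 99.58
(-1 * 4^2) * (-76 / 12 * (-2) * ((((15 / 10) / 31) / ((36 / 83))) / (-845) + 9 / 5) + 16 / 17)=-1522304252 / 4007835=-379.83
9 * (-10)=-90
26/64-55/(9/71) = -124843/288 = -433.48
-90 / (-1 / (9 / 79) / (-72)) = -58320 / 79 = -738.23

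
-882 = -882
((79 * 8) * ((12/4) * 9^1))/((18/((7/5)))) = 6636/5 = 1327.20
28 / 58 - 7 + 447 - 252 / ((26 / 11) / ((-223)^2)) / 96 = -330477579 / 6032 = -54787.40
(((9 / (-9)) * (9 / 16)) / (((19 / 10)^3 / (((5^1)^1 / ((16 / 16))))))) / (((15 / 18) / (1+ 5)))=-20250 / 6859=-2.95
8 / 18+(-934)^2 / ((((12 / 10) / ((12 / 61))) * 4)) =19628254 / 549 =35752.74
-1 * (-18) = 18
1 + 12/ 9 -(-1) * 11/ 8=89/ 24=3.71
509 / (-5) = -509 / 5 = -101.80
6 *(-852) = -5112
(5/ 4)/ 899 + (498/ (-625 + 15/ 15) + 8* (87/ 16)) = 3992589/ 93496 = 42.70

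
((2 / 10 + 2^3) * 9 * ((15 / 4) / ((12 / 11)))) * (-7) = -28413 / 16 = -1775.81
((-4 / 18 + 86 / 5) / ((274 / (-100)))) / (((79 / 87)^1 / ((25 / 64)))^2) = -501971875 / 437768704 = -1.15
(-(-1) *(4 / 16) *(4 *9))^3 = 729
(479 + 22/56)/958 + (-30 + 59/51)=-38773531/1368024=-28.34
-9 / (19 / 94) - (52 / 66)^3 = -30736646 / 682803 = -45.02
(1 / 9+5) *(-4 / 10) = -2.04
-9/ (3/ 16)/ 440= -6/ 55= -0.11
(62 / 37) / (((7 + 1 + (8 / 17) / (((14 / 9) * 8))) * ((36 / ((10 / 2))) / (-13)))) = -239785 / 637029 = -0.38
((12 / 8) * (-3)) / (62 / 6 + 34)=-27 / 266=-0.10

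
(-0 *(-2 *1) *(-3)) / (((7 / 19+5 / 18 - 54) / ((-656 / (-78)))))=0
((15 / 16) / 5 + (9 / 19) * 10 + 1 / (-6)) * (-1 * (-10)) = 21695 / 456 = 47.58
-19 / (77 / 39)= -741 / 77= -9.62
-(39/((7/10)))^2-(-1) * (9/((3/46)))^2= 781056/49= 15939.92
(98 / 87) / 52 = 0.02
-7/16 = -0.44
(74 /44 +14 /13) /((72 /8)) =263 /858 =0.31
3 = 3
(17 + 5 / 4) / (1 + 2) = 73 / 12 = 6.08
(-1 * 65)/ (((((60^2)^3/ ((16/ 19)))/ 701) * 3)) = -9113/ 33242400000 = -0.00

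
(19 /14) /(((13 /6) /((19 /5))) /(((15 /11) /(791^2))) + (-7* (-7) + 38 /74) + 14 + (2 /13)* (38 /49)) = 10939383 /2109287513531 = 0.00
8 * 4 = 32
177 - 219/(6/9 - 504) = 267927/1510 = 177.44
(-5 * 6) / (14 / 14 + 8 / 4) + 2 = -8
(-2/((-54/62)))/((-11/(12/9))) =-248/891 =-0.28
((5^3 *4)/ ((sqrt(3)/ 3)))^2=750000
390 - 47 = 343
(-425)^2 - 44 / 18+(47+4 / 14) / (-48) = 182066543 / 1008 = 180621.57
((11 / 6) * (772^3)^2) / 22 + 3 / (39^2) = 8943973737290834945 / 507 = 17640973840810325.34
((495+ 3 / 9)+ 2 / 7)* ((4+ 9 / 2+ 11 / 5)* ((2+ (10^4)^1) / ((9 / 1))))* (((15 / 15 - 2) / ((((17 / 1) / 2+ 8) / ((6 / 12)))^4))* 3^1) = -1856464552 / 124521705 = -14.91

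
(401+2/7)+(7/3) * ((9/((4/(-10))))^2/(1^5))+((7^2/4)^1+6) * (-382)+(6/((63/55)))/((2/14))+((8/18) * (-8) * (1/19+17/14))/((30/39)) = -128274197/23940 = -5358.15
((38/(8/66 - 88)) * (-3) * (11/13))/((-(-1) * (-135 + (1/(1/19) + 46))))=-20691/1319500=-0.02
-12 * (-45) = 540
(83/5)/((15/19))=1577/75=21.03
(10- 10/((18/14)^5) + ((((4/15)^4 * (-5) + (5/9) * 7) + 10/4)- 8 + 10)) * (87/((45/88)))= 292294120052/110716875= 2640.01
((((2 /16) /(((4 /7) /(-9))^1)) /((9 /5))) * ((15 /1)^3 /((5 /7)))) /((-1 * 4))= 165375 /128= 1291.99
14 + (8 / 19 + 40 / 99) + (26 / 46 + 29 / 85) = 57850262 / 3677355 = 15.73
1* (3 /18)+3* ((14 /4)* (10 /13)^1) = 643 /78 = 8.24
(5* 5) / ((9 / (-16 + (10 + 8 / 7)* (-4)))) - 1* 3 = -171.25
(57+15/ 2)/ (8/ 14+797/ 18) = 8127/ 5651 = 1.44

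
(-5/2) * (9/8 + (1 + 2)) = -165/16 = -10.31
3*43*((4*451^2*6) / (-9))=-69969944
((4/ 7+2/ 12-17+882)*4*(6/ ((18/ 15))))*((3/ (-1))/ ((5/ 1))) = -72722/ 7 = -10388.86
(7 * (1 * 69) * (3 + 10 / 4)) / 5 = 5313 / 10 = 531.30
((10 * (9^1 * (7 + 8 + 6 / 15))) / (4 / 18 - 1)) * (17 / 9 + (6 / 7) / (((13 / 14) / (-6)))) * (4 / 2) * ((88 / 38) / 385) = 96624 / 1235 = 78.24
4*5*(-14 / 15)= -56 / 3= -18.67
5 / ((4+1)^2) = 1 / 5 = 0.20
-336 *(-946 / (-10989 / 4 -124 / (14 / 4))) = -8899968 / 77915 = -114.23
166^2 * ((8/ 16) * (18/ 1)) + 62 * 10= 248624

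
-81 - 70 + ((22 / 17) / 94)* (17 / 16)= -113541 / 752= -150.99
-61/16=-3.81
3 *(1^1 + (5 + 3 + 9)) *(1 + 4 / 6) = 90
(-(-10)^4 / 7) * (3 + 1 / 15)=-92000 / 21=-4380.95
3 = 3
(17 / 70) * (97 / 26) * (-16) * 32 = -211072 / 455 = -463.89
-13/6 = -2.17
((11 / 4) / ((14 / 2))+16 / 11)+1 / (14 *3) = 247 / 132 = 1.87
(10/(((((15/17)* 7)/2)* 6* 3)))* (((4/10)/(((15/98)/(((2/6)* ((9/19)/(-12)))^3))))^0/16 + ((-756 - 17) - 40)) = -146.24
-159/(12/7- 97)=1113/667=1.67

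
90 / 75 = 6 / 5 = 1.20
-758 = -758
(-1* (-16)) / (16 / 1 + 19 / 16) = 256 / 275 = 0.93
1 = 1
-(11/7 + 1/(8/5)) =-123/56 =-2.20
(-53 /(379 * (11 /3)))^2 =25281 /17380561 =0.00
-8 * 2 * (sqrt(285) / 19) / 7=-2.03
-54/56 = -27/28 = -0.96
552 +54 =606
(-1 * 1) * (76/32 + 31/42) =-523/168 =-3.11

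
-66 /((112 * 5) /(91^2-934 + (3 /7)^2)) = -2970099 /3430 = -865.92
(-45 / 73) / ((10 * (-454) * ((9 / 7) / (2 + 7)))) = 63 / 66284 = 0.00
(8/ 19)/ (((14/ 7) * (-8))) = -1/ 38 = -0.03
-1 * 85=-85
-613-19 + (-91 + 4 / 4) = -722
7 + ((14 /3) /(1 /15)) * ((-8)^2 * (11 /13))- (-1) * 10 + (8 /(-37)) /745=1364494961 /358345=3807.77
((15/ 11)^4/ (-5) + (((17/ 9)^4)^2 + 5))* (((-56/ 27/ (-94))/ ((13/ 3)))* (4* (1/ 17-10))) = -33.68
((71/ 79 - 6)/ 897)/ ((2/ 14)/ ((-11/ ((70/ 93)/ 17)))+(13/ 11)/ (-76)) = 13657732/ 38725721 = 0.35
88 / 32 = 11 / 4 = 2.75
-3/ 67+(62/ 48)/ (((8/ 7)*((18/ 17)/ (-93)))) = -7665509/ 77184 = -99.31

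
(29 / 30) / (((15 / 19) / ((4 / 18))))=551 / 2025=0.27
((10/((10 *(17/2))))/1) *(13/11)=26/187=0.14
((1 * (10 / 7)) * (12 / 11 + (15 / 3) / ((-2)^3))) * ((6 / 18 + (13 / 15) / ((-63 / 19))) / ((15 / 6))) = 1394 / 72765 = 0.02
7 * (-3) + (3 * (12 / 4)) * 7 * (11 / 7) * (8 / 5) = 687 / 5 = 137.40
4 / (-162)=-2 / 81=-0.02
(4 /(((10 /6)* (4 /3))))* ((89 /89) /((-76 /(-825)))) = 19.54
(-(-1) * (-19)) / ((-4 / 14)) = 133 / 2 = 66.50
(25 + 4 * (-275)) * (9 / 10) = -1935 / 2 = -967.50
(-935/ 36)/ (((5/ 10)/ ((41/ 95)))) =-7667/ 342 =-22.42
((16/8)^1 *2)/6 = 0.67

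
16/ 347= 0.05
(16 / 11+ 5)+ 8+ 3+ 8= 280 / 11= 25.45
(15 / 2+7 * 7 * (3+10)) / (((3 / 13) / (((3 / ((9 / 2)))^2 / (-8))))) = -16757 / 108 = -155.16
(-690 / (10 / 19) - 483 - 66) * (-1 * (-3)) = -5580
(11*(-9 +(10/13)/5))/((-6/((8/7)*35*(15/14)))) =63250/91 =695.05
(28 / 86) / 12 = 7 / 258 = 0.03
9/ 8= 1.12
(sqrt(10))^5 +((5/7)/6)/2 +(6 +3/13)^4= 100 * sqrt(10) +3616067369/2399124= 1823.47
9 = 9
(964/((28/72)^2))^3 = 30469556460589056/117649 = 258986956630.22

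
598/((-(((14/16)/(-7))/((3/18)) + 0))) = 2392/3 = 797.33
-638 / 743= -0.86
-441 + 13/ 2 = -869/ 2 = -434.50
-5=-5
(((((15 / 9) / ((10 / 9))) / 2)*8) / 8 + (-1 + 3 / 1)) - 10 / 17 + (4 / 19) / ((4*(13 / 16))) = 37397 / 16796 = 2.23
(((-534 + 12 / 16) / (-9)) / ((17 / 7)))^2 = 2752281 / 4624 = 595.22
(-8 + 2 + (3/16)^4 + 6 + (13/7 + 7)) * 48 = 12191397/28672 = 425.20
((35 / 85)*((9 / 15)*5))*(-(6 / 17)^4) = -0.02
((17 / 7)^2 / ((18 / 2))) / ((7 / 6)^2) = 1156 / 2401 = 0.48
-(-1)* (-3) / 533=-3 / 533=-0.01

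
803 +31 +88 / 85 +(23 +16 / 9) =657757 / 765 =859.81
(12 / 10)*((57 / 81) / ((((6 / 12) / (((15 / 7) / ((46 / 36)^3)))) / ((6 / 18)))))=49248 / 85169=0.58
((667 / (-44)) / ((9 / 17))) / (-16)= 11339 / 6336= 1.79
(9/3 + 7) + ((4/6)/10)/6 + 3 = 13.01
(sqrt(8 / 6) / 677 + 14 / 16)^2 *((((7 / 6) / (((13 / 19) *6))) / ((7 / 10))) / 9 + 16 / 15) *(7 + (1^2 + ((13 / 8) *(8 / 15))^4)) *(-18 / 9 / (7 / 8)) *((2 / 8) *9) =-37.64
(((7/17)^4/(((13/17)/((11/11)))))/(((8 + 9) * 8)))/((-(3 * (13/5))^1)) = -12005/338761176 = -0.00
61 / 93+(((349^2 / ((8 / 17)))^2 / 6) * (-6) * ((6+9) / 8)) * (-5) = 29904996955837007 / 47616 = 628045130960.96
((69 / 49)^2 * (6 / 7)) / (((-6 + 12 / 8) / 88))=-558624 / 16807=-33.24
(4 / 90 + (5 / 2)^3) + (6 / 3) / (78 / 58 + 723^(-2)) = 6295730119 / 366956280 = 17.16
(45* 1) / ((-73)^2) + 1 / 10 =5779 / 53290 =0.11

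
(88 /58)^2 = 1936 /841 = 2.30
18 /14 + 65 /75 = 226 /105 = 2.15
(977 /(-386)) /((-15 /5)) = 0.84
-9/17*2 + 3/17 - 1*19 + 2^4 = -3.88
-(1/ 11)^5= -1/ 161051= -0.00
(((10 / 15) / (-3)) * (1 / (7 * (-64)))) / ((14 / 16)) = 1 / 1764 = 0.00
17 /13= 1.31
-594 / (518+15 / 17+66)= -10098 / 9943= -1.02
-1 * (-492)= 492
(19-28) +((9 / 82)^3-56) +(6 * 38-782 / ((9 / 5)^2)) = -3499473647 / 44660808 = -78.36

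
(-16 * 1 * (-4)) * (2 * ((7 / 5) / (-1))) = -896 / 5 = -179.20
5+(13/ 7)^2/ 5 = 1394/ 245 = 5.69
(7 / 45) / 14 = 1 / 90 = 0.01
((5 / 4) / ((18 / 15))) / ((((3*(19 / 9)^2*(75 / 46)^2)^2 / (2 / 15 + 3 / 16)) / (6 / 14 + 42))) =914240547 / 81450625000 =0.01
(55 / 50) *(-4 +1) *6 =-99 / 5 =-19.80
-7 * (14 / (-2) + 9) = -14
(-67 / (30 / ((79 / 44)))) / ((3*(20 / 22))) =-5293 / 3600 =-1.47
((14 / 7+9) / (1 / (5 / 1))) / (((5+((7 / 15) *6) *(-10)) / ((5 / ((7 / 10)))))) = -2750 / 161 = -17.08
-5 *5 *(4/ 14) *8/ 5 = -80/ 7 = -11.43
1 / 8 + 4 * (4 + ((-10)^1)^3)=-31871 / 8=-3983.88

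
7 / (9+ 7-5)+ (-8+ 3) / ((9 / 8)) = -377 / 99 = -3.81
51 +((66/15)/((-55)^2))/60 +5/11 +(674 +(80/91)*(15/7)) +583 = 34430779387/26276250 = 1310.34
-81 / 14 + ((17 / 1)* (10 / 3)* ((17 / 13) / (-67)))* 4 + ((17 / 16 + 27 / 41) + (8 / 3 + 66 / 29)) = -1233958025 / 347967984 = -3.55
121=121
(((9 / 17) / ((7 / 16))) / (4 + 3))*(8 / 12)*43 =4128 / 833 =4.96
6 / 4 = 3 / 2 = 1.50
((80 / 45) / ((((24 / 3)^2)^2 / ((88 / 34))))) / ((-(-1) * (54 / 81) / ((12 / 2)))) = 11 / 1088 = 0.01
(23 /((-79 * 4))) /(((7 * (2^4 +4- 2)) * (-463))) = 23 /18434808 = 0.00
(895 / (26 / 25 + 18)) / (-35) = -4475 / 3332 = -1.34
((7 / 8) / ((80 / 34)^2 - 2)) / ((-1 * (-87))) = 289 / 101616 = 0.00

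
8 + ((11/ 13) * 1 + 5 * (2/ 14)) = 870/ 91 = 9.56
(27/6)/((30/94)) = 141/10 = 14.10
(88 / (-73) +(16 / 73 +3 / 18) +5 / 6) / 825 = 1 / 60225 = 0.00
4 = 4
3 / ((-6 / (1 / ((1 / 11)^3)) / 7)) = -9317 / 2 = -4658.50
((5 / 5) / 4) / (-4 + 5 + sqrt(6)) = -1 / 20 + sqrt(6) / 20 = 0.07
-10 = -10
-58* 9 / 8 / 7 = -261 / 28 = -9.32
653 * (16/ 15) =10448/ 15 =696.53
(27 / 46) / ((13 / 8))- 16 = -4676 / 299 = -15.64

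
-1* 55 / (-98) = 55 / 98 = 0.56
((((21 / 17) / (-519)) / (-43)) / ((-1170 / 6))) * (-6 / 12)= 7 / 49320570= 0.00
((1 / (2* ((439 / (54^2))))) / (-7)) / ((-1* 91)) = 1458 / 279643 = 0.01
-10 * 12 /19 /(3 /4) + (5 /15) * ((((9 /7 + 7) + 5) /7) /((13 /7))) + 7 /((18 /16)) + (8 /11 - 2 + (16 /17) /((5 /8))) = -23643227 /14549535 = -1.63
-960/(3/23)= -7360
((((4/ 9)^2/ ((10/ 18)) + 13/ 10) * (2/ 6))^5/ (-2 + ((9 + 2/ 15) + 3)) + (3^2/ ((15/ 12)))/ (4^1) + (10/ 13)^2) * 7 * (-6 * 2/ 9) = -22.37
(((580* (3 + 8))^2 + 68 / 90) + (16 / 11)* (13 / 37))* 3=745501109198 / 6105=122113203.80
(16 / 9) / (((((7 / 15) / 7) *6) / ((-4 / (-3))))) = 160 / 27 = 5.93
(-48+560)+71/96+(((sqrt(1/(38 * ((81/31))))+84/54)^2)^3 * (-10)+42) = 582037525495/1440060768 - 5905545625 * sqrt(1178)/3645153819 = 348.57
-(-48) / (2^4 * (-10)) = -3 / 10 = -0.30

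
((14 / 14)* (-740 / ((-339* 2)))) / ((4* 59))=0.00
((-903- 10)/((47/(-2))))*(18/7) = 32868/329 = 99.90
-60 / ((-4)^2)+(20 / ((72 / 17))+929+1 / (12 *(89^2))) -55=124751791 / 142578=874.97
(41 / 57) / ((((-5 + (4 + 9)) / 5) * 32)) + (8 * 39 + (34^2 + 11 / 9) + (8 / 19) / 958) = 30807989689 / 20968704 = 1469.24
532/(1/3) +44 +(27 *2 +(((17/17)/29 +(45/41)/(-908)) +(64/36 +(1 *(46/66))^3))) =65807240711647/38798016444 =1696.15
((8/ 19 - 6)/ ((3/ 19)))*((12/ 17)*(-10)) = 4240/ 17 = 249.41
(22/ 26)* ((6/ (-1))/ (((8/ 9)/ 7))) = -39.98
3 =3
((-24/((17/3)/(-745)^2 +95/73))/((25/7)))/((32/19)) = -1939945581/632733464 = -3.07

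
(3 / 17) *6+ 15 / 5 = 69 / 17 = 4.06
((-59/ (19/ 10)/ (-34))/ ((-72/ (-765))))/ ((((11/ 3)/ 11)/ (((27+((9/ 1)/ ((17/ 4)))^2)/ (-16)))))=-40263075/ 702848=-57.29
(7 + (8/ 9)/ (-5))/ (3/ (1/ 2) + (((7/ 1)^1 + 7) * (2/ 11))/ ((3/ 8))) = 3377/ 6330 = 0.53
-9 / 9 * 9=-9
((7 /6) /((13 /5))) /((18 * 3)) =35 /4212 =0.01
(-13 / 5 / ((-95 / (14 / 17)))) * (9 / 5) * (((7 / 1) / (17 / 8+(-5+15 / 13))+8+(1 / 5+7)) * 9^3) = 11898032328 / 36135625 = 329.26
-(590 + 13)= -603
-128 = -128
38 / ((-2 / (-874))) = 16606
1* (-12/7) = -1.71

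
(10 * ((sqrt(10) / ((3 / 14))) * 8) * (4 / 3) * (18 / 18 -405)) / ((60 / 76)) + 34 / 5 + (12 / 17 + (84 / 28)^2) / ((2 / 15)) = 13531 / 170 -6877696 * sqrt(10) / 27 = -805445.75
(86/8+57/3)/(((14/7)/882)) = 52479/4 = 13119.75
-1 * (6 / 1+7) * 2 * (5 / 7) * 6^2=-4680 / 7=-668.57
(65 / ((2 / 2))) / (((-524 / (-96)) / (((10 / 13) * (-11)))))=-13200 / 131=-100.76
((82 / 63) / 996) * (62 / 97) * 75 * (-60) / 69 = -635500 / 11665899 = -0.05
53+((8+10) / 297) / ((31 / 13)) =54245 / 1023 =53.03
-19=-19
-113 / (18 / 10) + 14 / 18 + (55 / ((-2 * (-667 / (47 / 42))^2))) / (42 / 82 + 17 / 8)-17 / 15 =-10714336615868 / 169709582385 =-63.13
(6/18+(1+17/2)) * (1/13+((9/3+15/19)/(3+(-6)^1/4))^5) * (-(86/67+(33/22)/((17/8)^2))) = -3059469410964971/1869843492543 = -1636.22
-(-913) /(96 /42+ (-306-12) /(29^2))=5374831 /11230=478.61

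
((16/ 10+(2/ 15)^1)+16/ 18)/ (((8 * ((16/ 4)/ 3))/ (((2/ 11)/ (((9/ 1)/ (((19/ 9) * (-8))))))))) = -1121/ 13365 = -0.08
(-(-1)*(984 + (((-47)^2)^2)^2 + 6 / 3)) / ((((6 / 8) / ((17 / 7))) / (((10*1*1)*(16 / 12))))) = 7196299969185760 / 7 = 1028042852740822.86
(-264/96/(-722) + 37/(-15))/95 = -0.03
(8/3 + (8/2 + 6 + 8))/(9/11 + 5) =341/96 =3.55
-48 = -48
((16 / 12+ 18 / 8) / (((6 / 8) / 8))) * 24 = 2752 / 3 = 917.33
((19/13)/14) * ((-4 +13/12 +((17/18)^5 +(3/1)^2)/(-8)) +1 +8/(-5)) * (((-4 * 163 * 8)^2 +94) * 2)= -18502365139772525/687802752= -26900684.95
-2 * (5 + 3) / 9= -16 / 9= -1.78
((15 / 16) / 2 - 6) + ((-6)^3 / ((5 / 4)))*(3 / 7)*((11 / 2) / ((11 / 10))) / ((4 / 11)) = -229335 / 224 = -1023.82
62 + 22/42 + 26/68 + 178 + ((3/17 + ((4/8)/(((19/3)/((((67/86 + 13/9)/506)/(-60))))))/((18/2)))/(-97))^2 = 240.91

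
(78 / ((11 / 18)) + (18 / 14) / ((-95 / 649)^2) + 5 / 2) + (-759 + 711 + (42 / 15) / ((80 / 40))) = 199500813 / 1389850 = 143.54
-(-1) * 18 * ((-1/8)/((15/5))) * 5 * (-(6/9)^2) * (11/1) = 55/3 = 18.33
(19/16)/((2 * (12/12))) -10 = -301/32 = -9.41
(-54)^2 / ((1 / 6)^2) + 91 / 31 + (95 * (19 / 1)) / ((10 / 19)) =6721323 / 62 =108408.44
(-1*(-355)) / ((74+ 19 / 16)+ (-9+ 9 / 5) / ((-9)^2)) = 255600 / 54071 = 4.73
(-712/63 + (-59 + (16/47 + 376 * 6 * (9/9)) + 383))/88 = 1901731/65142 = 29.19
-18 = -18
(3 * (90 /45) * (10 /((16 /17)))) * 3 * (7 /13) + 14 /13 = 5411 /52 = 104.06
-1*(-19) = 19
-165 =-165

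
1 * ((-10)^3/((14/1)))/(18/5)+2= -1124/63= -17.84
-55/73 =-0.75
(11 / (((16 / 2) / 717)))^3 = 490609013103 / 512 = 958220728.72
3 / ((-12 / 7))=-7 / 4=-1.75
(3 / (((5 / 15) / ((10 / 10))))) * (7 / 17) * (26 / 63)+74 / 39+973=647371 / 663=976.43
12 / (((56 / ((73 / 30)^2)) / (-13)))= -16.49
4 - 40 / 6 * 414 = -2756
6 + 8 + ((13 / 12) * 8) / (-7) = 268 / 21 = 12.76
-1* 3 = -3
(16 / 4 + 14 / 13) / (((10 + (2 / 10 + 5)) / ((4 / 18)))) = 55 / 741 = 0.07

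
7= 7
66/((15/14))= 308/5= 61.60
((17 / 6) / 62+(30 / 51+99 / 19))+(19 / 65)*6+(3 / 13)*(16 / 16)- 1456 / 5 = -283.37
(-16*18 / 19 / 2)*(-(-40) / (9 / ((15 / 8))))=-1200 / 19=-63.16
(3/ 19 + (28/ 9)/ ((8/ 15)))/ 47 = 0.13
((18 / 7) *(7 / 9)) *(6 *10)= 120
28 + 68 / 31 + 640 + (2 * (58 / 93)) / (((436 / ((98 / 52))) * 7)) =176637755 / 263562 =670.19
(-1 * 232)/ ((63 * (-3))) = 232/ 189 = 1.23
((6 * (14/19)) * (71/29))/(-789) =-1988/144913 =-0.01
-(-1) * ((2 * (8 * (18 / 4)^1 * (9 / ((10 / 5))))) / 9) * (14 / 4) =126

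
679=679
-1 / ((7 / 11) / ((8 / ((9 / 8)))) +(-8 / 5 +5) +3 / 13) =-45760 / 170239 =-0.27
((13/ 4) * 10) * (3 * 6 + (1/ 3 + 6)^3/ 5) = 120757/ 54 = 2236.24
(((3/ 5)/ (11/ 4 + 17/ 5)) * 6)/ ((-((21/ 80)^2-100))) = 153600/ 26221919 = 0.01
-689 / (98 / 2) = -689 / 49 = -14.06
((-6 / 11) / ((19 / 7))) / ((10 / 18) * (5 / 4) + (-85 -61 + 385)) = -1512 / 1803461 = -0.00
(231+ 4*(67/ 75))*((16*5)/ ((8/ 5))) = 35186/ 3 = 11728.67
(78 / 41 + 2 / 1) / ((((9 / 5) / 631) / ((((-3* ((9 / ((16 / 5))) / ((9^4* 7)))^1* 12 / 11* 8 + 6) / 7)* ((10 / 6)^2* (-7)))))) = -472139440000 / 20713077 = -22794.27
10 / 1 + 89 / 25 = 339 / 25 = 13.56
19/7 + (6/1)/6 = 26/7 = 3.71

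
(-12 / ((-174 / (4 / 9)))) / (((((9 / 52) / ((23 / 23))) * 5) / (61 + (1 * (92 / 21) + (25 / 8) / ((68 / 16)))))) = 9819056 / 4192965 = 2.34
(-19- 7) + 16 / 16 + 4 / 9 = -24.56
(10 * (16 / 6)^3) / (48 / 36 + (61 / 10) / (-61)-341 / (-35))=71680 / 4149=17.28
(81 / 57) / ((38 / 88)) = 1188 / 361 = 3.29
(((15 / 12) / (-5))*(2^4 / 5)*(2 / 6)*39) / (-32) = 13 / 40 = 0.32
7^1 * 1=7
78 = 78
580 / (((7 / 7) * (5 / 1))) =116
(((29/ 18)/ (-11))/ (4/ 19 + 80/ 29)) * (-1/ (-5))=-15979/ 1619640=-0.01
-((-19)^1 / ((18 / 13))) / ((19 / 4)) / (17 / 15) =130 / 51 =2.55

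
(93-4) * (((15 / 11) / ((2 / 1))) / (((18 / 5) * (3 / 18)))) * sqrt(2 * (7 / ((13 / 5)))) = 2225 * sqrt(910) / 286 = 234.68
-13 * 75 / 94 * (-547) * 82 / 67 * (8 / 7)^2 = 1399444800 / 154301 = 9069.58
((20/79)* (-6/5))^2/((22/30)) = 8640/68651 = 0.13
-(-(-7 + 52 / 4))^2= -36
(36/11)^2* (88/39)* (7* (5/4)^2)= 37800/143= 264.34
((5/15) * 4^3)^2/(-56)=-512/63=-8.13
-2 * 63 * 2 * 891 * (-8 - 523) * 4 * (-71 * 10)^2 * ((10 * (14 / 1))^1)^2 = 4712002649988480000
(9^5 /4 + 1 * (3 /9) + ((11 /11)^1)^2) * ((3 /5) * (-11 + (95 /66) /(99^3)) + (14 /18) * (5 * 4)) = 169341682461623 /1280794680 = 132216.10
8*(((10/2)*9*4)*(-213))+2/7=-2147038/7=-306719.71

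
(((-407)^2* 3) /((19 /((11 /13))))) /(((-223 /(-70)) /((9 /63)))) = 54664170 /55081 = 992.43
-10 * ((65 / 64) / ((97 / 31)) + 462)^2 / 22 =-41187685761605 / 423931904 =-97156.37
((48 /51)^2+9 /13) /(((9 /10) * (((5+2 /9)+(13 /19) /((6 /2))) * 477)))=0.00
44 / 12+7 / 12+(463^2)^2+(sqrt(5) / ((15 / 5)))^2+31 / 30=8271732270031 / 180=45954068166.84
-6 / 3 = -2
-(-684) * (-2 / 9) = -152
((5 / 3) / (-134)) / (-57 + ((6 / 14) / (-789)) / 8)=36820 / 168738897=0.00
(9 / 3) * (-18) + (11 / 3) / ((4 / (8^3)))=1246 / 3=415.33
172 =172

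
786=786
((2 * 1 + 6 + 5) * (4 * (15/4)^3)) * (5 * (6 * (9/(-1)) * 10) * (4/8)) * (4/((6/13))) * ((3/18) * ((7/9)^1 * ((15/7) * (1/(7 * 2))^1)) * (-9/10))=128334375/224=572921.32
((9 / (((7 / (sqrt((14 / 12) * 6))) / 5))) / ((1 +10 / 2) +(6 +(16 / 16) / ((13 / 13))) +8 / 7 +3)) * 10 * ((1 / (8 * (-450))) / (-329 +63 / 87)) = 29 * sqrt(7) / 9139200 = 0.00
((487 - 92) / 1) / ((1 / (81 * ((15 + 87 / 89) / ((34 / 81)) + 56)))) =4553496405 / 1513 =3009581.23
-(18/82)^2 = -81/1681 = -0.05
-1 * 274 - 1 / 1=-275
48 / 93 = 16 / 31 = 0.52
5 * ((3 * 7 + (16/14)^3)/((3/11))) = 424325/1029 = 412.37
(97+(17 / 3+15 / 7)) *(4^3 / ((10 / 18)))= 12074.06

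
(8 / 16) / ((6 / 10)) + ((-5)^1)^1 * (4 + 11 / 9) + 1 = -437 / 18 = -24.28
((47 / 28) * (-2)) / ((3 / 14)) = -47 / 3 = -15.67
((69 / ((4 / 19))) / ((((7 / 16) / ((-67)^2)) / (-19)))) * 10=-4472660040 / 7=-638951434.29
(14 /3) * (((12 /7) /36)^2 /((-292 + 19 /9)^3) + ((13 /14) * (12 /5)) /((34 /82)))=265037592338206 /10566695754755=25.08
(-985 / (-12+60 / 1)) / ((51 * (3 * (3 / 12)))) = -985 / 1836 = -0.54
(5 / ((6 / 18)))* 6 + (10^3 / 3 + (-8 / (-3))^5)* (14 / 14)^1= 135638 / 243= 558.18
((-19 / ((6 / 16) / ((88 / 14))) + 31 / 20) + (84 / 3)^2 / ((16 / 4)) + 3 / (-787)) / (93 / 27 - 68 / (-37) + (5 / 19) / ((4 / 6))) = -84301376127 / 3957500330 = -21.30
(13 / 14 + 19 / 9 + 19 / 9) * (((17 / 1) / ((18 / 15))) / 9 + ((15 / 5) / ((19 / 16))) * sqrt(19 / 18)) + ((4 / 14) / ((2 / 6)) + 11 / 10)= 342407 / 34020 + 2596 * sqrt(38) / 1197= 23.43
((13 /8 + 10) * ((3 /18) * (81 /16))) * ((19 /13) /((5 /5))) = 14.34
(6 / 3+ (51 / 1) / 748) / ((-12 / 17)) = -1547 / 528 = -2.93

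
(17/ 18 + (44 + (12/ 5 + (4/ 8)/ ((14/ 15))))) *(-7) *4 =-60329/ 45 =-1340.64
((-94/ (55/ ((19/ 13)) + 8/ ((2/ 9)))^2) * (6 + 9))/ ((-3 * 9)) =169670/ 17614809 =0.01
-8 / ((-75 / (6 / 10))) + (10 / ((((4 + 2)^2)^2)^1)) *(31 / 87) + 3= 3.07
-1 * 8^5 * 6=-196608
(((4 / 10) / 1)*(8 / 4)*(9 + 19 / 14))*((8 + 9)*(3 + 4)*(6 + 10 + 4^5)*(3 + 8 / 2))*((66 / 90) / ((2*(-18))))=-3947944 / 27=-146220.15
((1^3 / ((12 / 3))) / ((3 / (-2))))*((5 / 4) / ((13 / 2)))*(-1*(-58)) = -145 / 78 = -1.86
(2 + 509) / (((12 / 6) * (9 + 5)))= 73 / 4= 18.25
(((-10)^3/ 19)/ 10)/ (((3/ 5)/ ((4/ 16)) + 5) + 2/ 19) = -500/ 713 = -0.70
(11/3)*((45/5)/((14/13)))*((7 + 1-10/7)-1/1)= 16731/98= 170.72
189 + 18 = 207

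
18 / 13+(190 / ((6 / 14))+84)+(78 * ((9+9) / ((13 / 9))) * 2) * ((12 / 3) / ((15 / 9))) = 1012892 / 195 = 5194.32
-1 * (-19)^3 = 6859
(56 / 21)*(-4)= -32 / 3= -10.67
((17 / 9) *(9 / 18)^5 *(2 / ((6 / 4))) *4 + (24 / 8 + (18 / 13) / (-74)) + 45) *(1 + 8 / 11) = 23834417 / 285714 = 83.42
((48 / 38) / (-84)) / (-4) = 1 / 266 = 0.00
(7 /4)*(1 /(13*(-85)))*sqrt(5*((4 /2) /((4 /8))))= -7*sqrt(5) /2210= -0.01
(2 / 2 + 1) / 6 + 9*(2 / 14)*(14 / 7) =61 / 21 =2.90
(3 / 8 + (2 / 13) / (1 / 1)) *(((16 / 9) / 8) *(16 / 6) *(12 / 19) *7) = 3080 / 2223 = 1.39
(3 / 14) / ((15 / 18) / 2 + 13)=18 / 1127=0.02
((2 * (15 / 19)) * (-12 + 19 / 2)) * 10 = -750 / 19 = -39.47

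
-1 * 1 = -1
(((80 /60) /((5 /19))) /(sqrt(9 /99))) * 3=76 * sqrt(11) /5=50.41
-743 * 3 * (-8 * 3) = 53496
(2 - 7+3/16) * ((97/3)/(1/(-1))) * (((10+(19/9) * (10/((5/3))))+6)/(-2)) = -321167/144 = -2230.33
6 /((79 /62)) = 372 /79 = 4.71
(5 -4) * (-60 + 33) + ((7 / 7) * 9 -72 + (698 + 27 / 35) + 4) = 21447 / 35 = 612.77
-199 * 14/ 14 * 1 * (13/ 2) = -1293.50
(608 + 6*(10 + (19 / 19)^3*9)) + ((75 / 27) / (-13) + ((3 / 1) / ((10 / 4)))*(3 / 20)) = 4223503 / 5850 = 721.97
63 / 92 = 0.68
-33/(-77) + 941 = 6590/7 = 941.43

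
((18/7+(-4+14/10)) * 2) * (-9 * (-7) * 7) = -126/5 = -25.20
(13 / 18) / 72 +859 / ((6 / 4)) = 742189 / 1296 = 572.68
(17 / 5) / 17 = 1 / 5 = 0.20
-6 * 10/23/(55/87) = -1044/253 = -4.13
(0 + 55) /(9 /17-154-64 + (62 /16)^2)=-59840 /220271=-0.27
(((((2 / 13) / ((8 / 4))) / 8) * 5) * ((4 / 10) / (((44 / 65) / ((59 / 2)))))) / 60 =59 / 4224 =0.01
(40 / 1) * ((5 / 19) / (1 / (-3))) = -600 / 19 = -31.58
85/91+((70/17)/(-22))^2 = 3083840/3182179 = 0.97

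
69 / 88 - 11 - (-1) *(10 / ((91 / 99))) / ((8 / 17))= 103321 / 8008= 12.90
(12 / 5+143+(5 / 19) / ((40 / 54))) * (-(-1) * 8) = 110774 / 95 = 1166.04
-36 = -36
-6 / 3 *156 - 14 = -326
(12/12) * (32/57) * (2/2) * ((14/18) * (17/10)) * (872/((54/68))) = 815.10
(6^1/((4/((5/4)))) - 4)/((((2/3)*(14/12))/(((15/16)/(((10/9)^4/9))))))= -27103491/1792000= -15.12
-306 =-306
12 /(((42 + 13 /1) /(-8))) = -96 /55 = -1.75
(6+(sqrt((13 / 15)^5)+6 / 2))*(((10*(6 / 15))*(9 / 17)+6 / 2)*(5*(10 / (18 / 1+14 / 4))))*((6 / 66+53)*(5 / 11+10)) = 263320928*sqrt(195) / 796059+5258628000 / 88451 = 64071.54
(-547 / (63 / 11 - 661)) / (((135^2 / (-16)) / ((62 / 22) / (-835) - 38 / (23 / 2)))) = 764457662 / 315360023625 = 0.00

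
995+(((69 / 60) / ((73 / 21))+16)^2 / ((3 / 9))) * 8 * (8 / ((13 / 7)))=49476311891 / 1731925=28567.24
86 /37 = 2.32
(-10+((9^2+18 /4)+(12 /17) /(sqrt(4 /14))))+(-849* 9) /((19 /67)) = -1021025 /38+6* sqrt(14) /17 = -26867.76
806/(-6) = -403/3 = -134.33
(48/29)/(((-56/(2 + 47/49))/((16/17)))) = -480/5831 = -0.08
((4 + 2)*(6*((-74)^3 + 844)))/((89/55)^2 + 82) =-44036982000/255971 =-172038.95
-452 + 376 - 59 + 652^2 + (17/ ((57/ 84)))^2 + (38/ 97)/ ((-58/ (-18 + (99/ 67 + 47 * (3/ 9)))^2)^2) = 20457725480977969378697/ 48068344124166897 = 425596.63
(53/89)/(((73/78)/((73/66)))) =689/979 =0.70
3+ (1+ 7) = 11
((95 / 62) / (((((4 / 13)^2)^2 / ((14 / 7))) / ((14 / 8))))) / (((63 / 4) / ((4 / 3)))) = 50.65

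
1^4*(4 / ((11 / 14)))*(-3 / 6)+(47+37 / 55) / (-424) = -30991 / 11660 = -2.66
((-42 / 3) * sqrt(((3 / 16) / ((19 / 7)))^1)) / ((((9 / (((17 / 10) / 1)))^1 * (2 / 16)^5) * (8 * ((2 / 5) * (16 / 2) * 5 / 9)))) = -7616 * sqrt(399) / 95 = -1601.36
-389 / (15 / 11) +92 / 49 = -208291 / 735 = -283.39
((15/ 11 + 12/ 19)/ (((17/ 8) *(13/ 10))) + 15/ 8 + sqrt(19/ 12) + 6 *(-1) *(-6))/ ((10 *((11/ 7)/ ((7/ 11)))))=49 *sqrt(57)/ 7260 + 698845203/ 447109520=1.61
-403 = -403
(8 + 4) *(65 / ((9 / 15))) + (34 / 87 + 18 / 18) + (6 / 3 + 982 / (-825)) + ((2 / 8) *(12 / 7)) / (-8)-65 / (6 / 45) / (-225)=1747519357 / 1339800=1304.31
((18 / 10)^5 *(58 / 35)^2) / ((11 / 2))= 397281672 / 42109375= 9.43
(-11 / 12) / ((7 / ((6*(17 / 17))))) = -11 / 14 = -0.79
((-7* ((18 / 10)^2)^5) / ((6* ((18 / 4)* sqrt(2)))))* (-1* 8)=3615924564* sqrt(2) / 9765625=523.64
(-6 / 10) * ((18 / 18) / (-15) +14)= -8.36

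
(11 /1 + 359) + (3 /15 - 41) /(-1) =2054 /5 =410.80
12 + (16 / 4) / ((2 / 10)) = 32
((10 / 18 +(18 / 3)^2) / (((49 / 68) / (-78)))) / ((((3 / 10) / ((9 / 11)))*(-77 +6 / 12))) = 97760 / 693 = 141.07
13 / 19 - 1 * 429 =-8138 / 19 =-428.32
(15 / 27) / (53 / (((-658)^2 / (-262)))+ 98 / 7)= 216482 / 5442849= 0.04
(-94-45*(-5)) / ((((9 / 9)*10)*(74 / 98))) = 6419 / 370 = 17.35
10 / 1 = 10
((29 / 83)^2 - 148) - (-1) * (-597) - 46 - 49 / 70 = -54531803 / 68890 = -791.58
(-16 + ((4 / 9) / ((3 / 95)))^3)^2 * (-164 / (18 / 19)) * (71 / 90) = -1049204891.97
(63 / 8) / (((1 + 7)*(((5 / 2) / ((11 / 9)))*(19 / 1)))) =77 / 3040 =0.03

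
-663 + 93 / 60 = -661.45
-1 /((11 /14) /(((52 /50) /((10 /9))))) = -1638 /1375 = -1.19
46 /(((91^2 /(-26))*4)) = -0.04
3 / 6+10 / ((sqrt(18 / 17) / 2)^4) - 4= 22553 / 162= 139.22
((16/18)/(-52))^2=4/13689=0.00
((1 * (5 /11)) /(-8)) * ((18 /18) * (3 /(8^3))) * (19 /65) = -57 /585728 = -0.00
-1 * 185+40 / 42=-3865 / 21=-184.05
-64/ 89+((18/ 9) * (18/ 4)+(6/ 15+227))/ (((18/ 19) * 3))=330247/ 4005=82.46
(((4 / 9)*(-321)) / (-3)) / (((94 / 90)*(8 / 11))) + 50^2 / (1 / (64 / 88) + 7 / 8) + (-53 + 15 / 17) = 16130849 / 14382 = 1121.60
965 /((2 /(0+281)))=271165 /2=135582.50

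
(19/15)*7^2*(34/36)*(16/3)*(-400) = -125052.84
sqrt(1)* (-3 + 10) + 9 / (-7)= 40 / 7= 5.71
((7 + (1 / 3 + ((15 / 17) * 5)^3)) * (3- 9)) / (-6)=1373711 / 14739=93.20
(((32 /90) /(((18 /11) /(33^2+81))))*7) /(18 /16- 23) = -18304 /225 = -81.35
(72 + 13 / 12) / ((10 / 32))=233.87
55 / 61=0.90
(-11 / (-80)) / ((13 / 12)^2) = 99 / 845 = 0.12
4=4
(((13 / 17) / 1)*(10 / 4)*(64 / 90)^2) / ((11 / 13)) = 86528 / 75735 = 1.14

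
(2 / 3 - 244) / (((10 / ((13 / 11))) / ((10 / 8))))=-4745 / 132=-35.95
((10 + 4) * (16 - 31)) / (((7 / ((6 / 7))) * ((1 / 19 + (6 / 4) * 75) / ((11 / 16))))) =-9405 / 59878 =-0.16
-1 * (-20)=20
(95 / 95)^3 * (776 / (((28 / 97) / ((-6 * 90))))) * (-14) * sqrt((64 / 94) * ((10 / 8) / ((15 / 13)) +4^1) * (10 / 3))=27097920 * sqrt(14335) / 47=69029852.75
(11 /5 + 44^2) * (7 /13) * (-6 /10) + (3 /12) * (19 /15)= -2440897 /3900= -625.87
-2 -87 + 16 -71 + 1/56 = -143.98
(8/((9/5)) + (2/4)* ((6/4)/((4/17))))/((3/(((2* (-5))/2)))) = -5495/432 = -12.72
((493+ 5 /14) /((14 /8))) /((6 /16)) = 110512 /147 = 751.78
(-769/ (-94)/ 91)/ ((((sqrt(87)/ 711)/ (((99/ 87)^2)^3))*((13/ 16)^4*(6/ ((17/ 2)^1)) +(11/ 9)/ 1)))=295012012018778284032*sqrt(87)/ 282934239936285343315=9.73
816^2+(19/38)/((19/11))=25302539/38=665856.29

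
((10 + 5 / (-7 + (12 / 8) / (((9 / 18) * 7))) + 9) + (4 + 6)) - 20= 379 / 46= 8.24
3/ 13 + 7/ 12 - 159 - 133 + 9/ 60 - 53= -67087/ 195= -344.04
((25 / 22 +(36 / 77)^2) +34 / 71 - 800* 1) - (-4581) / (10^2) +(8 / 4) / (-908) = -7189363102167 / 9555769300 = -752.36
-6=-6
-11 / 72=-0.15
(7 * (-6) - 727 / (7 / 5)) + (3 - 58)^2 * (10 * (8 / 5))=334871 / 7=47838.71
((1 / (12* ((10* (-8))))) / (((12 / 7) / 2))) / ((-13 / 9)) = 7 / 8320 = 0.00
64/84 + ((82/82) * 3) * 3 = 205/21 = 9.76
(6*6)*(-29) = -1044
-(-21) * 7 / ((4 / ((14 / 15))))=343 / 10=34.30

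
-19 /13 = -1.46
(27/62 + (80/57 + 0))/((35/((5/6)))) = 6499/148428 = 0.04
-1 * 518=-518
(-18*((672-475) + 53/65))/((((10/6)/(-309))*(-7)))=-214548588/2275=-94307.07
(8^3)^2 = 262144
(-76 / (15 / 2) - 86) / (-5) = 1442 / 75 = 19.23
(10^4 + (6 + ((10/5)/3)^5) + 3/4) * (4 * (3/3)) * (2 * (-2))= -38906756/243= -160110.11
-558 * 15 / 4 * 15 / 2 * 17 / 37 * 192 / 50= -1024488 / 37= -27688.86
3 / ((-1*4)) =-3 / 4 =-0.75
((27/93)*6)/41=54/1271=0.04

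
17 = 17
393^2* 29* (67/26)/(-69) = -100031469/598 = -167276.70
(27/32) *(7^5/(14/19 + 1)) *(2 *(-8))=-2873997/22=-130636.23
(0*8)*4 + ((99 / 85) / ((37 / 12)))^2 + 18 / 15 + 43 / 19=677644981 / 187929475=3.61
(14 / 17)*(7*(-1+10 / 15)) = -98 / 51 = -1.92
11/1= 11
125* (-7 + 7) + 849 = 849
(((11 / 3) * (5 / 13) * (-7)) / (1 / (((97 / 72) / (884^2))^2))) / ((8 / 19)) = -68826835 / 987708171836325888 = -0.00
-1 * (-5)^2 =-25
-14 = -14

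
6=6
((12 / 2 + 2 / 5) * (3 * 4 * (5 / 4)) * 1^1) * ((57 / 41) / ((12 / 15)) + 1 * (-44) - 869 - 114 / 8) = -88849.17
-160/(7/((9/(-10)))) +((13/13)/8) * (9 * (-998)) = -30861/28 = -1102.18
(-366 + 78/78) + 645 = 280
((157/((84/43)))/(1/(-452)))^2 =581959956769/441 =1319637090.18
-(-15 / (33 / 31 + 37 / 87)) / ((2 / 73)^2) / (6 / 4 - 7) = -215584695 / 88396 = -2438.85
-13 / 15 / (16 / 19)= -247 / 240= -1.03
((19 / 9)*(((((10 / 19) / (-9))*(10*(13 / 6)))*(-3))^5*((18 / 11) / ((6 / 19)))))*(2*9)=232058125000000 / 1485062667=156261.50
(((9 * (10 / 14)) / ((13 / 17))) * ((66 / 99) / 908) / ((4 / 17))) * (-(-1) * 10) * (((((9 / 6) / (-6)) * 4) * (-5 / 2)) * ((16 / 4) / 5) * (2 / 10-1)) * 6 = -52020 / 20657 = -2.52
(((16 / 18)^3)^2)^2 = 68719476736 / 282429536481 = 0.24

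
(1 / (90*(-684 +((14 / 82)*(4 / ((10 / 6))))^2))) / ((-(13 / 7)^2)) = 411845 / 87421129848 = 0.00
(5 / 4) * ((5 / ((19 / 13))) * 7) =2275 / 76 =29.93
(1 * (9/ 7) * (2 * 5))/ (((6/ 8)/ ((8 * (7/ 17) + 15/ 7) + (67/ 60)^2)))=2863391/ 24990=114.58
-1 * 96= -96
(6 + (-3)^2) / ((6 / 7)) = 35 / 2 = 17.50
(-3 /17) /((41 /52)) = -156 /697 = -0.22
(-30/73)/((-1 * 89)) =30/6497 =0.00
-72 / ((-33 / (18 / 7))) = 432 / 77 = 5.61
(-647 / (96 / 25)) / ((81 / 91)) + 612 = 3286987 / 7776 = 422.71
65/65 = 1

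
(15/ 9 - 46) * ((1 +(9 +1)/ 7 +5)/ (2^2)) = -247/ 3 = -82.33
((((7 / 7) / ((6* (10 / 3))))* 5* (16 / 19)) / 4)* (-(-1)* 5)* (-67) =-335 / 19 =-17.63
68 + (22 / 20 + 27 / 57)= 13219 / 190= 69.57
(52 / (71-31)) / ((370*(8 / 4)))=13 / 7400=0.00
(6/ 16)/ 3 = 1/ 8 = 0.12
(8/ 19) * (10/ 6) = 40/ 57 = 0.70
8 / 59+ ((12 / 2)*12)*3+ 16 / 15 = 192224 / 885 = 217.20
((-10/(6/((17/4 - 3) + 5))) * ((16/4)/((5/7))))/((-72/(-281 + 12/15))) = -16345/72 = -227.01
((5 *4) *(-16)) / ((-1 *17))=320 / 17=18.82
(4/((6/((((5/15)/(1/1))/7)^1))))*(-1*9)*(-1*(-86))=-172/7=-24.57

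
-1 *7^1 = -7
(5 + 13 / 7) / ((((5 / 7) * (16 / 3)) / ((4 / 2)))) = 18 / 5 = 3.60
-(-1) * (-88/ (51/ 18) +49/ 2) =-223/ 34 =-6.56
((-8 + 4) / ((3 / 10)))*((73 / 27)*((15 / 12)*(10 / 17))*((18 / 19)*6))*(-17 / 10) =14600 / 57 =256.14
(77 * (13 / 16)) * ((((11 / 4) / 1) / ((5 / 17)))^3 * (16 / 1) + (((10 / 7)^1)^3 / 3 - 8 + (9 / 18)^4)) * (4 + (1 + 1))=3846846456739 / 784000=4906691.91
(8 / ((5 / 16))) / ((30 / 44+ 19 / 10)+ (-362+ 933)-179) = 704 / 10851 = 0.06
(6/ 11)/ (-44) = -3/ 242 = -0.01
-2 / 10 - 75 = -376 / 5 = -75.20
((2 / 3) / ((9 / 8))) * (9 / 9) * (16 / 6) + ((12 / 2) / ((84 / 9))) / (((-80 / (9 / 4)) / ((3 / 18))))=1144693 / 725760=1.58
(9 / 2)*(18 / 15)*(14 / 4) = 189 / 10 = 18.90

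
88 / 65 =1.35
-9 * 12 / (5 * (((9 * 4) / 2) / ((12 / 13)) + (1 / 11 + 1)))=-792 / 755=-1.05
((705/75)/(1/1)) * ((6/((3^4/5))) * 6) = 188/9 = 20.89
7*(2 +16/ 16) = 21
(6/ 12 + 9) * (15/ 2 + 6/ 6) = 323/ 4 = 80.75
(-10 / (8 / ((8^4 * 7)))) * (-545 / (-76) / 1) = -4883200 / 19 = -257010.53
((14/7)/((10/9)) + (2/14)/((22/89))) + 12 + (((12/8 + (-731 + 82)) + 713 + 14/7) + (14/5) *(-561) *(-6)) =3660071/385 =9506.68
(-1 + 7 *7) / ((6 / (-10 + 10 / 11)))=-800 / 11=-72.73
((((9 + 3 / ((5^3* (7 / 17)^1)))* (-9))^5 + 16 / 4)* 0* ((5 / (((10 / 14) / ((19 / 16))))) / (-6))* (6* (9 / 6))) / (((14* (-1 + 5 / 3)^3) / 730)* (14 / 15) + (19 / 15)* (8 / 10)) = 0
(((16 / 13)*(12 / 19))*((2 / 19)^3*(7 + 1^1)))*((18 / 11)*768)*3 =509607936 / 18635903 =27.35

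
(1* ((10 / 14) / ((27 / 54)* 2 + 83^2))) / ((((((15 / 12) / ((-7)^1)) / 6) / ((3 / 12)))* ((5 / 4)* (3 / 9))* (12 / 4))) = -12 / 17225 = -0.00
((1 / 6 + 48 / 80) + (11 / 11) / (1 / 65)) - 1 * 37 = 863 / 30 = 28.77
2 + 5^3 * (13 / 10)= 329 / 2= 164.50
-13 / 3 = -4.33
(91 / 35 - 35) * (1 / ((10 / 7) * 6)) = -189 / 50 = -3.78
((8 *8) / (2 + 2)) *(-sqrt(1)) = -16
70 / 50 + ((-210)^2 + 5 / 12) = 2646109 / 60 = 44101.82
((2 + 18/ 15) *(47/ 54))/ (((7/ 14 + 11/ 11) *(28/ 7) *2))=94/ 405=0.23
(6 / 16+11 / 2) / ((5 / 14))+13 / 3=1247 / 60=20.78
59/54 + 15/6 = 97/27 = 3.59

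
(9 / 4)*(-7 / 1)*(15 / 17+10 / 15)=-24.40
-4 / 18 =-2 / 9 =-0.22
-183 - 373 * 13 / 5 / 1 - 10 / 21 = -121094 / 105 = -1153.28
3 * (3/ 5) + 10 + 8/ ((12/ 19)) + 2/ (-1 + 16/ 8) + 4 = 457/ 15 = 30.47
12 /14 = 6 /7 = 0.86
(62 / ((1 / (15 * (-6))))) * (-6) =33480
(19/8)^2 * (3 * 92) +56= 25805/16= 1612.81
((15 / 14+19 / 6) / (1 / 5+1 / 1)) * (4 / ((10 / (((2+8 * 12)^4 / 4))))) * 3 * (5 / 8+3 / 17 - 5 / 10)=3005108407 / 102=29461847.13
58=58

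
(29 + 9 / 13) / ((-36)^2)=193 / 8424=0.02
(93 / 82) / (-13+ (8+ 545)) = 31 / 14760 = 0.00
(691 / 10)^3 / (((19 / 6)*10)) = 989818113 / 95000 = 10419.14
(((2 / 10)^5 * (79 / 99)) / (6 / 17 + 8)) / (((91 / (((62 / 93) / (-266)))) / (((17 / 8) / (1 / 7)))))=-0.00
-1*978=-978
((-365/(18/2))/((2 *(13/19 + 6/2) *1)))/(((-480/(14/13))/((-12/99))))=-0.00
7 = 7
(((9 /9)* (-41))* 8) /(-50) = 164 /25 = 6.56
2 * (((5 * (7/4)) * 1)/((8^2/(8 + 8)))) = 35/8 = 4.38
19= 19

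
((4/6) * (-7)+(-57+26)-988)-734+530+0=-3683/3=-1227.67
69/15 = 4.60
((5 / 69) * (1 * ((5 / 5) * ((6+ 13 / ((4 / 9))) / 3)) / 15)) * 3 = 47 / 276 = 0.17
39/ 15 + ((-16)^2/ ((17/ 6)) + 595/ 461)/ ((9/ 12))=124.79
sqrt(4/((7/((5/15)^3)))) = 2 * sqrt(21)/63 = 0.15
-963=-963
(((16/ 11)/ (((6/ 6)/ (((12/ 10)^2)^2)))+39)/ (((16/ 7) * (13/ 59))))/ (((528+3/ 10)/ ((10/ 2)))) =39766531/ 50364600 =0.79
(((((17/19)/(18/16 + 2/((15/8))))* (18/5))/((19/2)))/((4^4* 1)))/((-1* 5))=-459/3797720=-0.00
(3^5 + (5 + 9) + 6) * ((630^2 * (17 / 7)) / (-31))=-253505700 / 31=-8177603.23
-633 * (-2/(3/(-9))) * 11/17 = -41778/17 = -2457.53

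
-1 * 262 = -262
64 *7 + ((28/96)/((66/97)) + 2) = 713479/1584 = 450.43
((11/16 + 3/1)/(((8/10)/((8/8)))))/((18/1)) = 295/1152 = 0.26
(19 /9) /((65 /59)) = 1121 /585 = 1.92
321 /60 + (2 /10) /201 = 21511 /4020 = 5.35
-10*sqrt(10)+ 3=-28.62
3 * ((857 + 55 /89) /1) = 2572.85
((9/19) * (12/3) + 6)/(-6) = -25/19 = -1.32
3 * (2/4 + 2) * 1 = 15/2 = 7.50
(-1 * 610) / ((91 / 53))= -32330 / 91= -355.27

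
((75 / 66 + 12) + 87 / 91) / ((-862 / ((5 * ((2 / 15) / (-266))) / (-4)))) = -28213 / 2754255504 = -0.00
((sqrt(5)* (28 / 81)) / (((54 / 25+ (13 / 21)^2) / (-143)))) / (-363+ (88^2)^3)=-445900* sqrt(5) / 10653894146584161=-0.00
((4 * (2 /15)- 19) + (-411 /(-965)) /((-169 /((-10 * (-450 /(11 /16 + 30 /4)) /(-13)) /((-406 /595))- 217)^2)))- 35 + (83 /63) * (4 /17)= -48453260113286725163 /426018815484267915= -113.74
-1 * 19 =-19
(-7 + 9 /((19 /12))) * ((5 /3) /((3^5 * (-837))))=125 /11593287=0.00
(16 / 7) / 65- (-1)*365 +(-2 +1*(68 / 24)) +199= 1542091 / 2730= 564.87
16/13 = 1.23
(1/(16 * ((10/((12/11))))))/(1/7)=21/440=0.05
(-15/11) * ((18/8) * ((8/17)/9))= -30/187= -0.16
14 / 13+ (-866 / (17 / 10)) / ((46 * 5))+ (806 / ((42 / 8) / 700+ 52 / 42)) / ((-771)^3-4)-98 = -483291588840005942 / 4874942175291487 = -99.14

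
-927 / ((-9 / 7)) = 721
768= 768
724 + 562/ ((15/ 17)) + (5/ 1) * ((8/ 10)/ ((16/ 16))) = 20474/ 15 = 1364.93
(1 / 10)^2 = 1 / 100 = 0.01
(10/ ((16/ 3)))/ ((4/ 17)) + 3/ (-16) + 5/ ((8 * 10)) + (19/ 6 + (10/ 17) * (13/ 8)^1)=19529/ 1632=11.97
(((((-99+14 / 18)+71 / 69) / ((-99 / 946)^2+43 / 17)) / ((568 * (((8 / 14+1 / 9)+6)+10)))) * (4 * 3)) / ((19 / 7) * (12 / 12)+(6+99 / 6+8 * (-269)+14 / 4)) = 185925754938 / 8147738630313745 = 0.00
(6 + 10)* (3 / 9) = 16 / 3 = 5.33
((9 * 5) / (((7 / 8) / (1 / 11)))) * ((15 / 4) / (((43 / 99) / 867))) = 10534050 / 301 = 34996.84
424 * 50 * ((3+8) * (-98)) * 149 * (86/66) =-13311183200/3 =-4437061066.67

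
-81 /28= -2.89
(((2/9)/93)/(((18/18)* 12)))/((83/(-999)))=-37/15438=-0.00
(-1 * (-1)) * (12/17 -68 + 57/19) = -1093/17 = -64.29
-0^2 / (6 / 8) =0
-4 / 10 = -2 / 5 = -0.40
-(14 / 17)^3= -2744 / 4913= -0.56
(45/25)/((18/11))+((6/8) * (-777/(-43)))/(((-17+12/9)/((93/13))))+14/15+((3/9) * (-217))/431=-2937044219/679419780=-4.32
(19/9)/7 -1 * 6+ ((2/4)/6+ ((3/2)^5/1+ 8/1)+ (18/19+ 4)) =571727/38304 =14.93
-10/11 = -0.91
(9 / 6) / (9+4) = 3 / 26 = 0.12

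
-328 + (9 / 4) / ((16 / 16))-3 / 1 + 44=-1139 / 4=-284.75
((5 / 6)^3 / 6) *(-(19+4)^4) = -34980125 / 1296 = -26990.84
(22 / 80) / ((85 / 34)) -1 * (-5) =511 / 100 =5.11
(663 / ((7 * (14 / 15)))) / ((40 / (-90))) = -228.33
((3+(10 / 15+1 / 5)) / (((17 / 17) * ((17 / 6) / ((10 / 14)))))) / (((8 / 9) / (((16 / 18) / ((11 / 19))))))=2204 / 1309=1.68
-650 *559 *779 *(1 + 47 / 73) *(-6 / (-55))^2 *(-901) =44068792547520 / 8833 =4989108179.27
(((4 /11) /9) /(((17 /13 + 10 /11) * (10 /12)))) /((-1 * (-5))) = 104 /23775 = 0.00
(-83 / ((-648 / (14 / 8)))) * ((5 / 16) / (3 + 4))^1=415 / 41472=0.01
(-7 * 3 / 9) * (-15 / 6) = 35 / 6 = 5.83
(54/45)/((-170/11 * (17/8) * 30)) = -44/36125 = -0.00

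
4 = 4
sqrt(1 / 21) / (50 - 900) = -sqrt(21) / 17850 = -0.00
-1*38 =-38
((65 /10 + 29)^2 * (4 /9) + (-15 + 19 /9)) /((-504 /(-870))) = 714125 /756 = 944.61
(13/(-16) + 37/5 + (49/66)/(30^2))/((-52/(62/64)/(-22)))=24263483/8985600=2.70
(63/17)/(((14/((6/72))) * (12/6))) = 3/272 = 0.01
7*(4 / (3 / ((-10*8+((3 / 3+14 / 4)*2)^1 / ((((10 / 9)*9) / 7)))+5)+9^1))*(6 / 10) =2748 / 1465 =1.88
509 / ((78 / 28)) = 7126 / 39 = 182.72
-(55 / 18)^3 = -166375 / 5832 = -28.53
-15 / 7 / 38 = -15 / 266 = -0.06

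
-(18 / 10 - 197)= 976 / 5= 195.20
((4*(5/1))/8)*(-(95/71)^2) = -45125/10082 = -4.48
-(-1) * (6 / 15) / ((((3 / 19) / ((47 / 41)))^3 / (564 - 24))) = 5696975656 / 68921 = 82659.50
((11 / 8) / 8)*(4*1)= 11 / 16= 0.69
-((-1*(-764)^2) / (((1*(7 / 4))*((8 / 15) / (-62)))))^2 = -1503430166111216.33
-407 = -407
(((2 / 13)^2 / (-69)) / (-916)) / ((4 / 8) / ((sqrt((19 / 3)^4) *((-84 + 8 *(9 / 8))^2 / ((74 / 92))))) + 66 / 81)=8122500 / 17673430827299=0.00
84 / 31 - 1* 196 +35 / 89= -532203 / 2759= -192.90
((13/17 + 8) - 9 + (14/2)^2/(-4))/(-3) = 283/68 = 4.16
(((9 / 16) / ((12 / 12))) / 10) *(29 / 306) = 29 / 5440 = 0.01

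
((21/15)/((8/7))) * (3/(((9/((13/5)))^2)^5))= 6755066100601/454008385546875000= 0.00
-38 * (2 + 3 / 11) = -950 / 11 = -86.36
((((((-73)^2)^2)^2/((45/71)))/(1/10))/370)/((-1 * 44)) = -57258666524479751/73260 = -781581579640.73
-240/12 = -20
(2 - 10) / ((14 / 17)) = -68 / 7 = -9.71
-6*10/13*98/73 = -5880/949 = -6.20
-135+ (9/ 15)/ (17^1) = -11472/ 85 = -134.96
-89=-89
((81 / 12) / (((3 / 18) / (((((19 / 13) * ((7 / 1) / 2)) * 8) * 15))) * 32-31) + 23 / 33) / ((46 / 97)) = 1137984697 / 1126252776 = 1.01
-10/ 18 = -5/ 9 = -0.56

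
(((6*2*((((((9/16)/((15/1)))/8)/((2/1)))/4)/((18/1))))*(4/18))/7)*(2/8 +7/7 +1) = 1/35840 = 0.00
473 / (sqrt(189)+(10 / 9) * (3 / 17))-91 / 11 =-47379029 / 5406379+3690819 * sqrt(21) / 491489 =25.65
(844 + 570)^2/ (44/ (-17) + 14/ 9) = -152953794/ 79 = -1936123.97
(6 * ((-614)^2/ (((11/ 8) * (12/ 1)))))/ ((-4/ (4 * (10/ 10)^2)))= -1507984/ 11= -137089.45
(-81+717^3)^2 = 135867236833399824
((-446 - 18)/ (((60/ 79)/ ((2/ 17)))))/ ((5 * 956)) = -4582/ 304725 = -0.02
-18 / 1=-18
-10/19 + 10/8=55/76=0.72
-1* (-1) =1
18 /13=1.38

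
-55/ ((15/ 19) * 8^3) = -209/ 1536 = -0.14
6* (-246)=-1476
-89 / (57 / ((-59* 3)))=5251 / 19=276.37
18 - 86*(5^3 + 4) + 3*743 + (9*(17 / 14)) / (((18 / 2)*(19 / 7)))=-336169 / 38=-8846.55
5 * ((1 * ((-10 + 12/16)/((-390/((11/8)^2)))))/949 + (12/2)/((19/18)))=28.42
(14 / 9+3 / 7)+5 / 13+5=6035 / 819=7.37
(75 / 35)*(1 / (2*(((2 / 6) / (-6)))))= -135 / 7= -19.29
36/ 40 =9/ 10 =0.90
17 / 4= 4.25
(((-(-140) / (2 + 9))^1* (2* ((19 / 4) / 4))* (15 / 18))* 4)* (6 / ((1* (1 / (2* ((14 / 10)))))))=18620 / 11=1692.73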